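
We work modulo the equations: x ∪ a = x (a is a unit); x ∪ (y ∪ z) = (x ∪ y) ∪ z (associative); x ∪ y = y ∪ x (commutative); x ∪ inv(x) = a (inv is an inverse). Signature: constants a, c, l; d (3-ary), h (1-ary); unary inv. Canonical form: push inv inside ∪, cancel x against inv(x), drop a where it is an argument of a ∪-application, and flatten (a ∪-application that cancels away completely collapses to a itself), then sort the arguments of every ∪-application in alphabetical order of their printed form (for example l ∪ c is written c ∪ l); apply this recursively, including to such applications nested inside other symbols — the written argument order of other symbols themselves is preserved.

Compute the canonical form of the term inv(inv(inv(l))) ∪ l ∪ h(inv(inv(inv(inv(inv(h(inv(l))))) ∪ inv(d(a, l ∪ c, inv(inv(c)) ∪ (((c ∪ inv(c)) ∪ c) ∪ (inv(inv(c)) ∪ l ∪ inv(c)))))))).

Push inv inside:  distribute inv over ∪ and collapse double inv
Cancel inverse pairs:  l cancels
Collect:  h(inv(d(a, c ∪ l, c ∪ c ∪ l)) ∪ inv(h(inv(l))))

Answer: h(inv(d(a, c ∪ l, c ∪ c ∪ l)) ∪ inv(h(inv(l))))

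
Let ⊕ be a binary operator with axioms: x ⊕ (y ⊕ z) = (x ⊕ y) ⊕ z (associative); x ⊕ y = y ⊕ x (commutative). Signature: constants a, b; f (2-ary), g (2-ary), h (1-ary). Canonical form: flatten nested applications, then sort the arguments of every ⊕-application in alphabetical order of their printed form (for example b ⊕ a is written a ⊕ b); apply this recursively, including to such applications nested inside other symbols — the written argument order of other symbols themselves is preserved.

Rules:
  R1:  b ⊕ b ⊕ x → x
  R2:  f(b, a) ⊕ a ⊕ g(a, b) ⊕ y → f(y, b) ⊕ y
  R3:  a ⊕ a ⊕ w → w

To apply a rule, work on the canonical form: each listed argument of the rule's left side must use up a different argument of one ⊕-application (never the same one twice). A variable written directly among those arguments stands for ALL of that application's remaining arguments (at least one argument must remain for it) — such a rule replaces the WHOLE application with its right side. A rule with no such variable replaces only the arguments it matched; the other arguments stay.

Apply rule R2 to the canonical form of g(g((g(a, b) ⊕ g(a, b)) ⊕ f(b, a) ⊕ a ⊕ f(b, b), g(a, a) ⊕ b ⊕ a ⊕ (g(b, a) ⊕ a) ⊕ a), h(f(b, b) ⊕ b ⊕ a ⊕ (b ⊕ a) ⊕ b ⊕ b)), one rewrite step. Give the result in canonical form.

Answer: g(g(f(b, b) ⊕ f(f(b, b) ⊕ g(a, b), b) ⊕ g(a, b), a ⊕ a ⊕ a ⊕ b ⊕ g(a, a) ⊕ g(b, a)), h(a ⊕ a ⊕ b ⊕ b ⊕ b ⊕ b ⊕ f(b, b)))

Derivation:
Canonical form:  g(g(a ⊕ f(b, a) ⊕ f(b, b) ⊕ g(a, b) ⊕ g(a, b), a ⊕ a ⊕ a ⊕ b ⊕ g(a, a) ⊕ g(b, a)), h(a ⊕ a ⊕ b ⊕ b ⊕ b ⊕ b ⊕ f(b, b)))
Apply R2:  consuming a, f(b, a), g(a, b);  y := f(b, b) ⊕ g(a, b)
Every leftover argument binds to the variable; the entire application is replaced.
Result:  g(g(f(b, b) ⊕ f(f(b, b) ⊕ g(a, b), b) ⊕ g(a, b), a ⊕ a ⊕ a ⊕ b ⊕ g(a, a) ⊕ g(b, a)), h(a ⊕ a ⊕ b ⊕ b ⊕ b ⊕ b ⊕ f(b, b)))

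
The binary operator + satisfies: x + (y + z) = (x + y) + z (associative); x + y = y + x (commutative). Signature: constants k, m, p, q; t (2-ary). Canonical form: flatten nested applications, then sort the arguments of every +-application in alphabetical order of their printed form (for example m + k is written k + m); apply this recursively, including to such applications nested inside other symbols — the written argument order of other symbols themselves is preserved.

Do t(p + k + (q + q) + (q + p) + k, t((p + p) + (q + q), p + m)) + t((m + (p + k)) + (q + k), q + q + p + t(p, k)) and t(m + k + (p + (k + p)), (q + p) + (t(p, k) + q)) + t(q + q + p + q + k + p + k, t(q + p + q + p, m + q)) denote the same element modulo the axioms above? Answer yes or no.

Answer: no — t(k + k + m + p + q, p + q + q + t(p, k)) + t(k + k + p + p + q + q + q, t(p + p + q + q, m + p)) vs t(k + k + m + p + p, p + q + q + t(p, k)) + t(k + k + p + p + q + q + q, t(p + p + q + q, m + q))

Derivation:
Left:  t(p + k + (q + q) + (q + p) + k, t((p + p) + (q + q), p + m)) + t((m + (p + k)) + (q + k), q + q + p + t(p, k))
  Simplify inside:  t(p + k + (q + q) + (q + p) + k, t((p + p) + (q + q), p + m))  →  t(k + k + p + p + q + q + q, t(p + p + q + q, m + p))
  Simplify inside:  t((m + (p + k)) + (q + k), q + q + p + t(p, k))  →  t(k + k + m + p + q, p + q + q + t(p, k))
  Order the arguments:  t(k + k + m + p + q, p + q + q + t(p, k)) + t(k + k + p + p + q + q + q, t(p + p + q + q, m + p))
Right:  t(m + k + (p + (k + p)), (q + p) + (t(p, k) + q)) + t(q + q + p + q + k + p + k, t(q + p + q + p, m + q))
  Canonicalize subterm:  t(m + k + (p + (k + p)), (q + p) + (t(p, k) + q))  →  t(k + k + m + p + p, p + q + q + t(p, k))
  Simplify inside:  t(q + q + p + q + k + p + k, t(q + p + q + p, m + q))  →  t(k + k + p + p + q + q + q, t(p + p + q + q, m + q))
  Order the arguments:  t(k + k + m + p + p, p + q + q + t(p, k)) + t(k + k + p + p + q + q + q, t(p + p + q + q, m + q))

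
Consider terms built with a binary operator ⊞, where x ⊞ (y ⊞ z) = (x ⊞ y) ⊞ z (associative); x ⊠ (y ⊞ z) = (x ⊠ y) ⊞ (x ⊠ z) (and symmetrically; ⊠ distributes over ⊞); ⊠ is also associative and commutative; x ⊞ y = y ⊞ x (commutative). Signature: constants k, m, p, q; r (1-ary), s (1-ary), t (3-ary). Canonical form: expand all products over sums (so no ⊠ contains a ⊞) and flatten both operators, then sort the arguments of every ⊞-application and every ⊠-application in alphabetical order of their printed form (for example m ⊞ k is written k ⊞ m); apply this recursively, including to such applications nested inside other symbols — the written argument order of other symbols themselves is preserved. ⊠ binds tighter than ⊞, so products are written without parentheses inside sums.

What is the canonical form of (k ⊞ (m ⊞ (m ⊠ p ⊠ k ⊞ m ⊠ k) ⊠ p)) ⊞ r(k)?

Expand products over sums:  k ⊞ m ⊞ k ⊠ m ⊠ p ⊠ p ⊞ k ⊠ m ⊠ p ⊞ r(k)
Order the arguments:  k ⊞ k ⊠ m ⊠ p ⊞ k ⊠ m ⊠ p ⊠ p ⊞ m ⊞ r(k)

Answer: k ⊞ k ⊠ m ⊠ p ⊞ k ⊠ m ⊠ p ⊠ p ⊞ m ⊞ r(k)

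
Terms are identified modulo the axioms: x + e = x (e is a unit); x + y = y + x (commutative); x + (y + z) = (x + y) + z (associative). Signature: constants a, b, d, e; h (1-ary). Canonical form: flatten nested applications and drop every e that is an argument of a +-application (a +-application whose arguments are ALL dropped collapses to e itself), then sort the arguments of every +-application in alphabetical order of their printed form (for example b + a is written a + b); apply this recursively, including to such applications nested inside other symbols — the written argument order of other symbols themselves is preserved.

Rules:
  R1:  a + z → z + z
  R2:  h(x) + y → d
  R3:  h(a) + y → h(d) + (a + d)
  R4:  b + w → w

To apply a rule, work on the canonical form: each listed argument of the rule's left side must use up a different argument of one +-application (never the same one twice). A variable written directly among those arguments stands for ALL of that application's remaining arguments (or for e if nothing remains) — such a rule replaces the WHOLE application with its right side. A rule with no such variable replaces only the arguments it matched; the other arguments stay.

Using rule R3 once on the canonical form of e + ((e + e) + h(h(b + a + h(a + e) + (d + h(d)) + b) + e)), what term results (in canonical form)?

Answer: h(h(a + d + h(d)))

Derivation:
Canonical form:  h(h(a + b + b + d + h(a) + h(d)))
Apply R3:  consuming h(a);  y := a + b + b + d + h(d)
Every leftover argument binds to the variable; the entire application is replaced.
Giving:  h(h(a + d + h(d)))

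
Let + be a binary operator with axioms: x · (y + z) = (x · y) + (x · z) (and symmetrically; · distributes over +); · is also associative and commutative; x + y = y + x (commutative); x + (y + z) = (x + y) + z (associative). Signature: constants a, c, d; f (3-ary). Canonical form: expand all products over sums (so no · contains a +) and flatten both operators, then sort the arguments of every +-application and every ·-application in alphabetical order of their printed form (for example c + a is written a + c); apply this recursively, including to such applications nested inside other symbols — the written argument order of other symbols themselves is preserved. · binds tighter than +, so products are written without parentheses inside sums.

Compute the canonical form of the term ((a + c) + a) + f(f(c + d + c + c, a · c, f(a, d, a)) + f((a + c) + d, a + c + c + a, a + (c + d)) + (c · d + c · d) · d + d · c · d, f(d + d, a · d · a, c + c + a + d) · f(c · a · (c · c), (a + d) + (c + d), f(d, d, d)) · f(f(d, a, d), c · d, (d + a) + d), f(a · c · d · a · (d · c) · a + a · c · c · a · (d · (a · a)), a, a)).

Answer: a + a + c + f(c · d · d + c · d · d + c · d · d + f(a + c + d, a + a + c + c, a + c + d) + f(c + c + c + d, a · c, f(a, d, a)), f(a · c · c · c, a + c + d + d, f(d, d, d)) · f(d + d, a · a · d, a + c + c + d) · f(f(d, a, d), c · d, a + d + d), f(a · a · a · a · c · c · d + a · a · a · c · c · d · d, a, a))

Derivation:
Expand:  a + c + a + f(c · d · d + c · d · d + c · d · d + f(a + c + d, a + a + c + c, a + c + d) + f(c + c + c + d, a · c, f(a, d, a)), f(a · c · c · c, a + c + d + d, f(d, d, d)) · f(d + d, a · a · d, a + c + c + d) · f(f(d, a, d), c · d, a + d + d), f(a · a · a · a · c · c · d + a · a · a · c · c · d · d, a, a))
Sort:  a + a + c + f(c · d · d + c · d · d + c · d · d + f(a + c + d, a + a + c + c, a + c + d) + f(c + c + c + d, a · c, f(a, d, a)), f(a · c · c · c, a + c + d + d, f(d, d, d)) · f(d + d, a · a · d, a + c + c + d) · f(f(d, a, d), c · d, a + d + d), f(a · a · a · a · c · c · d + a · a · a · c · c · d · d, a, a))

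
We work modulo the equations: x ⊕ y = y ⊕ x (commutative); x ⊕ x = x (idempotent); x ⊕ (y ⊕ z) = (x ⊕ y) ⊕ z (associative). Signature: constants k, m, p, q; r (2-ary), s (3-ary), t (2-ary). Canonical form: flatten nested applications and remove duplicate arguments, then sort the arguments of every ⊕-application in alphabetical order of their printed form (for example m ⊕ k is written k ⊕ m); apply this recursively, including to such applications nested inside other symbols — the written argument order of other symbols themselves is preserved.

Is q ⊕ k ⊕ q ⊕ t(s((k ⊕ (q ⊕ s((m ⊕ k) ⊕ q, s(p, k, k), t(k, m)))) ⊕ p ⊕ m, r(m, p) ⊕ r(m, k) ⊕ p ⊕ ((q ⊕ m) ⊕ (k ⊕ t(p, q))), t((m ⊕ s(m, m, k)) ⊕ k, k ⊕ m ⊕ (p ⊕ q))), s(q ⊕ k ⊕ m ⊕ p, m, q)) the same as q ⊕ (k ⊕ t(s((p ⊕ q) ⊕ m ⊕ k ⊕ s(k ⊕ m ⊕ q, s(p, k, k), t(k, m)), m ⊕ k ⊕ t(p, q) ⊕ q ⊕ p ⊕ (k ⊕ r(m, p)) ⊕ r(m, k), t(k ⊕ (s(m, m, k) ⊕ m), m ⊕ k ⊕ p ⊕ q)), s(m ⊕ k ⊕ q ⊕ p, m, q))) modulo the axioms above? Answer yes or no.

Left:  q ⊕ k ⊕ q ⊕ t(s((k ⊕ (q ⊕ s((m ⊕ k) ⊕ q, s(p, k, k), t(k, m)))) ⊕ p ⊕ m, r(m, p) ⊕ r(m, k) ⊕ p ⊕ ((q ⊕ m) ⊕ (k ⊕ t(p, q))), t((m ⊕ s(m, m, k)) ⊕ k, k ⊕ m ⊕ (p ⊕ q))), s(q ⊕ k ⊕ m ⊕ p, m, q))
  Simplify inside:  t(s((k ⊕ (q ⊕ s((m ⊕ k) ⊕ q, s(p, k, k), t(k, m)))) ⊕ p ⊕ m, r(m, p) ⊕ r(m, k) ⊕ p ⊕ ((q ⊕ m) ⊕ (k ⊕ t(p, q))), t((m ⊕ s(m, m, k)) ⊕ k, k ⊕ m ⊕ (p ⊕ q))), s(q ⊕ k ⊕ m ⊕ p, m, q))  →  t(s(k ⊕ m ⊕ p ⊕ q ⊕ s(k ⊕ m ⊕ q, s(p, k, k), t(k, m)), k ⊕ m ⊕ p ⊕ q ⊕ r(m, k) ⊕ r(m, p) ⊕ t(p, q), t(k ⊕ m ⊕ s(m, m, k), k ⊕ m ⊕ p ⊕ q)), s(k ⊕ m ⊕ p ⊕ q, m, q))
  Idempotence:  drop duplicate q
  Sort:  k ⊕ q ⊕ t(s(k ⊕ m ⊕ p ⊕ q ⊕ s(k ⊕ m ⊕ q, s(p, k, k), t(k, m)), k ⊕ m ⊕ p ⊕ q ⊕ r(m, k) ⊕ r(m, p) ⊕ t(p, q), t(k ⊕ m ⊕ s(m, m, k), k ⊕ m ⊕ p ⊕ q)), s(k ⊕ m ⊕ p ⊕ q, m, q))
Right:  q ⊕ (k ⊕ t(s((p ⊕ q) ⊕ m ⊕ k ⊕ s(k ⊕ m ⊕ q, s(p, k, k), t(k, m)), m ⊕ k ⊕ t(p, q) ⊕ q ⊕ p ⊕ (k ⊕ r(m, p)) ⊕ r(m, k), t(k ⊕ (s(m, m, k) ⊕ m), m ⊕ k ⊕ p ⊕ q)), s(m ⊕ k ⊕ q ⊕ p, m, q)))
  Flatten:  q ⊕ k ⊕ t(s((p ⊕ q) ⊕ m ⊕ k ⊕ s(k ⊕ m ⊕ q, s(p, k, k), t(k, m)), m ⊕ k ⊕ t(p, q) ⊕ q ⊕ p ⊕ (k ⊕ r(m, p)) ⊕ r(m, k), t(k ⊕ (s(m, m, k) ⊕ m), m ⊕ k ⊕ p ⊕ q)), s(m ⊕ k ⊕ q ⊕ p, m, q))
  Simplify inside:  t(s((p ⊕ q) ⊕ m ⊕ k ⊕ s(k ⊕ m ⊕ q, s(p, k, k), t(k, m)), m ⊕ k ⊕ t(p, q) ⊕ q ⊕ p ⊕ (k ⊕ r(m, p)) ⊕ r(m, k), t(k ⊕ (s(m, m, k) ⊕ m), m ⊕ k ⊕ p ⊕ q)), s(m ⊕ k ⊕ q ⊕ p, m, q))  →  t(s(k ⊕ m ⊕ p ⊕ q ⊕ s(k ⊕ m ⊕ q, s(p, k, k), t(k, m)), k ⊕ m ⊕ p ⊕ q ⊕ r(m, k) ⊕ r(m, p) ⊕ t(p, q), t(k ⊕ m ⊕ s(m, m, k), k ⊕ m ⊕ p ⊕ q)), s(k ⊕ m ⊕ p ⊕ q, m, q))
  Sort arguments:  k ⊕ q ⊕ t(s(k ⊕ m ⊕ p ⊕ q ⊕ s(k ⊕ m ⊕ q, s(p, k, k), t(k, m)), k ⊕ m ⊕ p ⊕ q ⊕ r(m, k) ⊕ r(m, p) ⊕ t(p, q), t(k ⊕ m ⊕ s(m, m, k), k ⊕ m ⊕ p ⊕ q)), s(k ⊕ m ⊕ p ⊕ q, m, q))

Answer: yes — both canonical forms are k ⊕ q ⊕ t(s(k ⊕ m ⊕ p ⊕ q ⊕ s(k ⊕ m ⊕ q, s(p, k, k), t(k, m)), k ⊕ m ⊕ p ⊕ q ⊕ r(m, k) ⊕ r(m, p) ⊕ t(p, q), t(k ⊕ m ⊕ s(m, m, k), k ⊕ m ⊕ p ⊕ q)), s(k ⊕ m ⊕ p ⊕ q, m, q))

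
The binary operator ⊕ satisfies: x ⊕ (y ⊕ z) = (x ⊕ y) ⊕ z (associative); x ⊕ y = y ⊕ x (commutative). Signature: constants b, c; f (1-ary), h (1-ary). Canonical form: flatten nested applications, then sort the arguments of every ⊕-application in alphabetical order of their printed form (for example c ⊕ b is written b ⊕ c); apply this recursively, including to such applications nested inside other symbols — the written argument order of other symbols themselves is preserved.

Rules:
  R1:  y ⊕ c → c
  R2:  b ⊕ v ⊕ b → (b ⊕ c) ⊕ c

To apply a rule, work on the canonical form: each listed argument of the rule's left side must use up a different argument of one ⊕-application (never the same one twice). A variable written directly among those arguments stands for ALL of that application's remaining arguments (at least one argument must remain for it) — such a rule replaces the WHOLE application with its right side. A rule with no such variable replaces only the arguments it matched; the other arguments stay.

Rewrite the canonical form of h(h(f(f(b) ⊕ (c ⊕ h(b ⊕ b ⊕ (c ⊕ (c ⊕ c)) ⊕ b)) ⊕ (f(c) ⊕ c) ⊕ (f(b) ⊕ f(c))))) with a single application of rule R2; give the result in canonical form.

Answer: h(h(f(c ⊕ c ⊕ f(b) ⊕ f(b) ⊕ f(c) ⊕ f(c) ⊕ h(b ⊕ c ⊕ c))))

Derivation:
Canonical form:  h(h(f(c ⊕ c ⊕ f(b) ⊕ f(b) ⊕ f(c) ⊕ f(c) ⊕ h(b ⊕ b ⊕ b ⊕ c ⊕ c ⊕ c))))
Apply R2:  consuming b, b;  v := b ⊕ c ⊕ c ⊕ c
The variable takes the whole remainder — replace the entire application.
Result:  h(h(f(c ⊕ c ⊕ f(b) ⊕ f(b) ⊕ f(c) ⊕ f(c) ⊕ h(b ⊕ c ⊕ c))))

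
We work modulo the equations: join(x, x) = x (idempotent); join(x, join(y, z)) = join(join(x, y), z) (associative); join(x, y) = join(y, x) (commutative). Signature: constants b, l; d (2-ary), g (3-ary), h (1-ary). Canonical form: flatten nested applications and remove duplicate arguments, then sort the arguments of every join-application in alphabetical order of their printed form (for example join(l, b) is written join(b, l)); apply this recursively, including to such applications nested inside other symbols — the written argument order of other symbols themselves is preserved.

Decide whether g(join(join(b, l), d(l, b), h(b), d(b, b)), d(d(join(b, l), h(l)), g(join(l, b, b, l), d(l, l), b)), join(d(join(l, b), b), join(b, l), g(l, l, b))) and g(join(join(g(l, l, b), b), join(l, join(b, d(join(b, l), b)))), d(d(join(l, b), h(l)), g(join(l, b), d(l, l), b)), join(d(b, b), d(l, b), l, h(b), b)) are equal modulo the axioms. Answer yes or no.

Answer: no — g(join(b, d(b, b), d(l, b), h(b), l), d(d(join(b, l), h(l)), g(join(b, l), d(l, l), b)), join(b, d(join(b, l), b), g(l, l, b), l)) vs g(join(b, d(join(b, l), b), g(l, l, b), l), d(d(join(b, l), h(l)), g(join(b, l), d(l, l), b)), join(b, d(b, b), d(l, b), h(b), l))

Derivation:
Left:  g(join(join(b, l), d(l, b), h(b), d(b, b)), d(d(join(b, l), h(l)), g(join(l, b, b, l), d(l, l), b)), join(d(join(l, b), b), join(b, l), g(l, l, b)))
  Work inside:  join(d(join(l, b), b), join(b, l), g(l, l, b))
  Flatten:  join(d(join(l, b), b), b, l, g(l, l, b))
  Simplify inside:  d(join(l, b), b)  →  d(join(b, l), b)
  Order the arguments:  join(b, d(join(b, l), b), g(l, l, b), l)
  Put back:  g(join(b, d(b, b), d(l, b), h(b), l), d(d(join(b, l), h(l)), g(join(b, l), d(l, l), b)), join(b, d(join(b, l), b), g(l, l, b), l))
Right:  g(join(join(g(l, l, b), b), join(l, join(b, d(join(b, l), b)))), d(d(join(l, b), h(l)), g(join(l, b), d(l, l), b)), join(d(b, b), d(l, b), l, h(b), b))
  Work inside:  join(join(g(l, l, b), b), join(l, join(b, d(join(b, l), b))))
  Flatten:  join(g(l, l, b), b, l, b, d(join(b, l), b))
  Drop duplicates:  drop duplicate b
  Sort:  join(b, d(join(b, l), b), g(l, l, b), l)
  Reassemble:  g(join(b, d(join(b, l), b), g(l, l, b), l), d(d(join(b, l), h(l)), g(join(b, l), d(l, l), b)), join(b, d(b, b), d(l, b), h(b), l))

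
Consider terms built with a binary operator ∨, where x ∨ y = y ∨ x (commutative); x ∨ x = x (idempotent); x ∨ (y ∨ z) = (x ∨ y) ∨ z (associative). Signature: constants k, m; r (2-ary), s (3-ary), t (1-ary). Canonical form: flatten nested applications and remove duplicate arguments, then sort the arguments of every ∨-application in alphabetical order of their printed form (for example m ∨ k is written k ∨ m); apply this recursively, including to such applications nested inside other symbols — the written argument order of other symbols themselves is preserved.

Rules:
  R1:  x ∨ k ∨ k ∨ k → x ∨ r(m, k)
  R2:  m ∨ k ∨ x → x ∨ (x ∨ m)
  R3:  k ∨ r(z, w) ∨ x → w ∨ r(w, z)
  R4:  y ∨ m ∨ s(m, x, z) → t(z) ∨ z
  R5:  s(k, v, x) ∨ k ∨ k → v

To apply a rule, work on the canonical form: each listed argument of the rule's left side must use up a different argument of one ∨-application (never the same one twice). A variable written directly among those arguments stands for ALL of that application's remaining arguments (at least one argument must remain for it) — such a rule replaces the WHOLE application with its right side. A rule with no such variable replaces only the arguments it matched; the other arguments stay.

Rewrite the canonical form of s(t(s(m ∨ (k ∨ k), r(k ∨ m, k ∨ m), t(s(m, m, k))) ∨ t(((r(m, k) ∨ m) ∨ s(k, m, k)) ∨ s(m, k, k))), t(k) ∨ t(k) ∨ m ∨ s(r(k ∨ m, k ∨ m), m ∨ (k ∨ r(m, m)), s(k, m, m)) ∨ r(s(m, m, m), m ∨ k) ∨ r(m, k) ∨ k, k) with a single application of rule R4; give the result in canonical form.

Canonical form:  s(t(s(k ∨ m, r(k ∨ m, k ∨ m), t(s(m, m, k))) ∨ t(m ∨ r(m, k) ∨ s(k, m, k) ∨ s(m, k, k))), k ∨ m ∨ r(m, k) ∨ r(s(m, m, m), k ∨ m) ∨ s(r(k ∨ m, k ∨ m), k ∨ m ∨ r(m, m), s(k, m, m)) ∨ t(k), k)
Apply R4:  consuming m, s(m, k, k);  x := k, y := r(m, k) ∨ s(k, m, k), z := k
The extension variable absorbs all remaining arguments, so the whole application is rewritten.
Result:  s(t(s(k ∨ m, r(k ∨ m, k ∨ m), t(s(m, m, k))) ∨ t(k ∨ t(k))), k ∨ m ∨ r(m, k) ∨ r(s(m, m, m), k ∨ m) ∨ s(r(k ∨ m, k ∨ m), k ∨ m ∨ r(m, m), s(k, m, m)) ∨ t(k), k)

Answer: s(t(s(k ∨ m, r(k ∨ m, k ∨ m), t(s(m, m, k))) ∨ t(k ∨ t(k))), k ∨ m ∨ r(m, k) ∨ r(s(m, m, m), k ∨ m) ∨ s(r(k ∨ m, k ∨ m), k ∨ m ∨ r(m, m), s(k, m, m)) ∨ t(k), k)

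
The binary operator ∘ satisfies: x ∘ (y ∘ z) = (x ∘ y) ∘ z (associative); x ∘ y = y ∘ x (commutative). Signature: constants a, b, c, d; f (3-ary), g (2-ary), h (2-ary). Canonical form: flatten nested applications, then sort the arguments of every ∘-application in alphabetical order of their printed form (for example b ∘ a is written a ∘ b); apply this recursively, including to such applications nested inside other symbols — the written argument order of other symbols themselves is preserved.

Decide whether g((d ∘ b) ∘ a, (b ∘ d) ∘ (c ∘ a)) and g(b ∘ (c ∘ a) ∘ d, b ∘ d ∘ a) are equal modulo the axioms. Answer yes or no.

Left:  g((d ∘ b) ∘ a, (b ∘ d) ∘ (c ∘ a))
  Descend into:  (b ∘ d) ∘ (c ∘ a)
  Flatten:  b ∘ d ∘ c ∘ a
  Sort:  a ∘ b ∘ c ∘ d
  Rebuild:  g(a ∘ b ∘ d, a ∘ b ∘ c ∘ d)
Right:  g(b ∘ (c ∘ a) ∘ d, b ∘ d ∘ a)
  Work inside:  b ∘ (c ∘ a) ∘ d
  Un-nest:  b ∘ c ∘ a ∘ d
  Order the arguments:  a ∘ b ∘ c ∘ d
  Reassemble:  g(a ∘ b ∘ c ∘ d, a ∘ b ∘ d)

Answer: no — g(a ∘ b ∘ d, a ∘ b ∘ c ∘ d) vs g(a ∘ b ∘ c ∘ d, a ∘ b ∘ d)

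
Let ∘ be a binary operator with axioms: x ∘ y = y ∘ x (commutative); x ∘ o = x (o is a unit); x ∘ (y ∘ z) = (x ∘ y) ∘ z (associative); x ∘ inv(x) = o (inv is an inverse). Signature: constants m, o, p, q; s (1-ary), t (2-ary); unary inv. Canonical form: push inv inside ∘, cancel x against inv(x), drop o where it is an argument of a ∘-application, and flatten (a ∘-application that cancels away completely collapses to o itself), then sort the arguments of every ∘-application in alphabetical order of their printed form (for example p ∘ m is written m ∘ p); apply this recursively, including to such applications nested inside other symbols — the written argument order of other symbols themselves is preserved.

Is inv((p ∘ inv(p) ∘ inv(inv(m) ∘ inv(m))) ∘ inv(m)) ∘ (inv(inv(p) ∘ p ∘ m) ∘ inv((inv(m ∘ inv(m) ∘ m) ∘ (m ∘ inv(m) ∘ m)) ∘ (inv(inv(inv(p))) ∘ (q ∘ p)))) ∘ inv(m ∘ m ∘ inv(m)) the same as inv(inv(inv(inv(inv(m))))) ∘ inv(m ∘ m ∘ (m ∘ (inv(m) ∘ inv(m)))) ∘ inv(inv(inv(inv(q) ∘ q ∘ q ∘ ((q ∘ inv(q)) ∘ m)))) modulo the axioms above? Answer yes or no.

Answer: yes — both canonical forms are inv(m) ∘ inv(m) ∘ inv(m) ∘ inv(q)

Derivation:
Left:  inv((p ∘ inv(p) ∘ inv(inv(m) ∘ inv(m))) ∘ inv(m)) ∘ (inv(inv(p) ∘ p ∘ m) ∘ inv((inv(m ∘ inv(m) ∘ m) ∘ (m ∘ inv(m) ∘ m)) ∘ (inv(inv(inv(p))) ∘ (q ∘ p)))) ∘ inv(m ∘ m ∘ inv(m))
  Push inv inside:  distribute inv over ∘ and collapse double inv
  Cancel inverse pairs:  p cancels
  Collect:  inv(m) ∘ inv(m) ∘ inv(m) ∘ inv(q)
Right:  inv(inv(inv(inv(inv(m))))) ∘ inv(m ∘ m ∘ (m ∘ (inv(m) ∘ inv(m)))) ∘ inv(inv(inv(inv(q) ∘ q ∘ q ∘ ((q ∘ inv(q)) ∘ m))))
  Push inv inside:  distribute inv over ∘ and collapse double inv
  Combine occurrences:  inv(m) ∘ inv(m) ∘ inv(m) ∘ inv(q)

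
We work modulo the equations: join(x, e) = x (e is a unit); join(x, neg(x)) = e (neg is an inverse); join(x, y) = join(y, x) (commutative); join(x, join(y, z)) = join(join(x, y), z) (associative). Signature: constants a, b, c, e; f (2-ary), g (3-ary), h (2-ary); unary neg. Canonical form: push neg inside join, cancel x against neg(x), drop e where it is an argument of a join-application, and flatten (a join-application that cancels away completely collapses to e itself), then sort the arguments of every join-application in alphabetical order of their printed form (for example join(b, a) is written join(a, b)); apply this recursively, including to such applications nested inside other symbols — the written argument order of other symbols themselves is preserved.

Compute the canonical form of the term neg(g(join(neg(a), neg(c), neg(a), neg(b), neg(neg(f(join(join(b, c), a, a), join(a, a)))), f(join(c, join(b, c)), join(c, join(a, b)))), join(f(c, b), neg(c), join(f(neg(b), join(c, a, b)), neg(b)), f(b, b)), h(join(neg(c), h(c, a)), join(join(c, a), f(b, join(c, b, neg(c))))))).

Push neg inside:  distribute neg over join and collapse double neg
Collect:  neg(g(join(f(join(a, a, b, c), join(a, a)), f(join(b, c, c), join(a, b, c)), neg(a), neg(a), neg(b), neg(c)), join(f(b, b), f(c, b), f(neg(b), join(a, b, c)), neg(b), neg(c)), h(join(h(c, a), neg(c)), join(a, c, f(b, b)))))

Answer: neg(g(join(f(join(a, a, b, c), join(a, a)), f(join(b, c, c), join(a, b, c)), neg(a), neg(a), neg(b), neg(c)), join(f(b, b), f(c, b), f(neg(b), join(a, b, c)), neg(b), neg(c)), h(join(h(c, a), neg(c)), join(a, c, f(b, b)))))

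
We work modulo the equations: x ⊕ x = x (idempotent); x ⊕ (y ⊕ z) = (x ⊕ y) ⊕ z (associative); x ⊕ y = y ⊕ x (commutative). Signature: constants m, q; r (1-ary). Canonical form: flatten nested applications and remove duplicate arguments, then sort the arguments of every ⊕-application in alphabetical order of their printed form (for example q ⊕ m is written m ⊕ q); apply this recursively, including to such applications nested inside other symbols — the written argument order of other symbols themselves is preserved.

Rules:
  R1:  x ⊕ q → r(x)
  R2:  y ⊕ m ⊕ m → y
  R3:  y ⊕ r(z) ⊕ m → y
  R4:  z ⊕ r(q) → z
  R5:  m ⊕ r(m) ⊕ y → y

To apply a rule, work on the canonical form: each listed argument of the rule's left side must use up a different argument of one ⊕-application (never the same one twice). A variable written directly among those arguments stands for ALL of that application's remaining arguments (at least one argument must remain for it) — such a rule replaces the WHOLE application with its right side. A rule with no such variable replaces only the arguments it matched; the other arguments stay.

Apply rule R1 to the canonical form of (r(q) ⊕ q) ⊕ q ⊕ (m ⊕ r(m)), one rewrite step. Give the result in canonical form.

Canonical form:  m ⊕ q ⊕ r(m) ⊕ r(q)
Match R1:  consume q;  x := m ⊕ r(m) ⊕ r(q)
The variable takes the whole remainder — replace the entire application.
Result:  r(m ⊕ r(m) ⊕ r(q))

Answer: r(m ⊕ r(m) ⊕ r(q))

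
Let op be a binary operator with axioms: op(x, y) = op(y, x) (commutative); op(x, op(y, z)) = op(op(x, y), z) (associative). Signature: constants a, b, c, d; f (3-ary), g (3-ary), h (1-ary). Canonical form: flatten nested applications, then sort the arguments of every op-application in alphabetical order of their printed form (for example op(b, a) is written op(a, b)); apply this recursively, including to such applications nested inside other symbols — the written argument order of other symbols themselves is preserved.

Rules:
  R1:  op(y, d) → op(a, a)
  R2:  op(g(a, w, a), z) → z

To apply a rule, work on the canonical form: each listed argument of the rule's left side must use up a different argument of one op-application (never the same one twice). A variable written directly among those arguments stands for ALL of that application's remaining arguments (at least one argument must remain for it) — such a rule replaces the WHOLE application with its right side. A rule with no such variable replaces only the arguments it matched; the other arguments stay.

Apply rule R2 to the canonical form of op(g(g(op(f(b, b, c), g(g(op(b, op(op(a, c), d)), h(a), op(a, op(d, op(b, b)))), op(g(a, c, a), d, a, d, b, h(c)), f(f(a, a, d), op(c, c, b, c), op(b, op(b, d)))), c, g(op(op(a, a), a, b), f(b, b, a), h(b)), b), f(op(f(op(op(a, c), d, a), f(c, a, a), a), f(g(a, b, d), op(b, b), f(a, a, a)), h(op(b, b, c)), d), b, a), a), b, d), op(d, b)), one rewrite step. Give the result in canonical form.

Canonical form:  op(b, d, g(g(op(b, c, f(b, b, c), g(g(op(a, b, c, d), h(a), op(a, b, b, d)), op(a, b, d, d, g(a, c, a), h(c)), f(f(a, a, d), op(b, c, c, c), op(b, b, d))), g(op(a, a, a, b), f(b, b, a), h(b))), f(op(d, f(g(a, b, d), op(b, b), f(a, a, a)), f(op(a, a, c, d), f(c, a, a), a), h(op(b, b, c))), b, a), a), b, d))
R2 matches:  uses g(a, c, a);  w := c, z := op(a, b, d, d, h(c))
The extension variable absorbs all remaining arguments, so the whole application is rewritten.
Result:  op(b, d, g(g(op(b, c, f(b, b, c), g(g(op(a, b, c, d), h(a), op(a, b, b, d)), op(a, b, d, d, h(c)), f(f(a, a, d), op(b, c, c, c), op(b, b, d))), g(op(a, a, a, b), f(b, b, a), h(b))), f(op(d, f(g(a, b, d), op(b, b), f(a, a, a)), f(op(a, a, c, d), f(c, a, a), a), h(op(b, b, c))), b, a), a), b, d))

Answer: op(b, d, g(g(op(b, c, f(b, b, c), g(g(op(a, b, c, d), h(a), op(a, b, b, d)), op(a, b, d, d, h(c)), f(f(a, a, d), op(b, c, c, c), op(b, b, d))), g(op(a, a, a, b), f(b, b, a), h(b))), f(op(d, f(g(a, b, d), op(b, b), f(a, a, a)), f(op(a, a, c, d), f(c, a, a), a), h(op(b, b, c))), b, a), a), b, d))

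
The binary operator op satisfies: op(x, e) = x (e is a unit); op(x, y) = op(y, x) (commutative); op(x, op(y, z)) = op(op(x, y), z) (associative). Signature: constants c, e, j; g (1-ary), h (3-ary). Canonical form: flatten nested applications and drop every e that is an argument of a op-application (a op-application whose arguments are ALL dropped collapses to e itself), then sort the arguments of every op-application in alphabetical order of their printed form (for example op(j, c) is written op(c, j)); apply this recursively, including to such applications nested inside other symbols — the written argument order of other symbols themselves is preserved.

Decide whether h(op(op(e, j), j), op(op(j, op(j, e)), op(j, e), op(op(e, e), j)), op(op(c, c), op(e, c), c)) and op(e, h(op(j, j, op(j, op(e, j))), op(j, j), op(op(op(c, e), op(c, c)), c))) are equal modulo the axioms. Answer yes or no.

Left:  h(op(op(e, j), j), op(op(j, op(j, e)), op(j, e), op(op(e, e), j)), op(op(c, c), op(e, c), c))
  Focus inside:  op(op(j, op(j, e)), op(j, e), op(op(e, e), j))
  Un-nest:  op(j, j, e, j, e, e, e, j)
  Drop the unit:  drop e (×4)
  Sort arguments:  op(j, j, j, j)
  Reassemble:  h(op(j, j), op(j, j, j, j), op(c, c, c, c))
Right:  op(e, h(op(j, j, op(j, op(e, j))), op(j, j), op(op(op(c, e), op(c, c)), c)))
  Simplify inside:  h(op(j, j, op(j, op(e, j))), op(j, j), op(op(op(c, e), op(c, c)), c))  →  h(op(j, j, j, j), op(j, j), op(c, c, c, c))
  Drop the unit:  drop e
  Sort arguments:  h(op(j, j, j, j), op(j, j), op(c, c, c, c))

Answer: no — h(op(j, j), op(j, j, j, j), op(c, c, c, c)) vs h(op(j, j, j, j), op(j, j), op(c, c, c, c))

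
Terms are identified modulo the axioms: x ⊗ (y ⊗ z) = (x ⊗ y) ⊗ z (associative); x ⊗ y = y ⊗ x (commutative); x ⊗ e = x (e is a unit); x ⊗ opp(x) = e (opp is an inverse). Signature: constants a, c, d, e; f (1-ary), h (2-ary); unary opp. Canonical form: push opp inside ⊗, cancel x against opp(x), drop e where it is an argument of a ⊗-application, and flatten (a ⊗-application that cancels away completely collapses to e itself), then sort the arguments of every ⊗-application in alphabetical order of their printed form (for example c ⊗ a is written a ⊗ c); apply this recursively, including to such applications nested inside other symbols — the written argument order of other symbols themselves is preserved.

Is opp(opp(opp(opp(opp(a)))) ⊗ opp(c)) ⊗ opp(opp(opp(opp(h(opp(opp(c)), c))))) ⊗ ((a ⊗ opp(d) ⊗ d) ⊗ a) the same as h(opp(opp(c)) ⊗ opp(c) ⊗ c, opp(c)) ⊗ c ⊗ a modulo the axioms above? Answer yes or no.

Answer: no — a ⊗ c ⊗ h(c, c) vs a ⊗ c ⊗ h(c, opp(c))

Derivation:
Left:  opp(opp(opp(opp(opp(a)))) ⊗ opp(c)) ⊗ opp(opp(opp(opp(h(opp(opp(c)), c))))) ⊗ ((a ⊗ opp(d) ⊗ d) ⊗ a)
  Push opp inside:  distribute opp over ⊗ and collapse double opp
  Inverses cancel:  d cancels
  Collect terms:  a ⊗ c ⊗ h(c, c)
Right:  h(opp(opp(c)) ⊗ opp(c) ⊗ c, opp(c)) ⊗ c ⊗ a
  Push opp inside:  distribute opp over ⊗ and collapse double opp
  Combine occurrences:  h(c, opp(c)) ⊗ c ⊗ a
  Sort:  a ⊗ c ⊗ h(c, opp(c))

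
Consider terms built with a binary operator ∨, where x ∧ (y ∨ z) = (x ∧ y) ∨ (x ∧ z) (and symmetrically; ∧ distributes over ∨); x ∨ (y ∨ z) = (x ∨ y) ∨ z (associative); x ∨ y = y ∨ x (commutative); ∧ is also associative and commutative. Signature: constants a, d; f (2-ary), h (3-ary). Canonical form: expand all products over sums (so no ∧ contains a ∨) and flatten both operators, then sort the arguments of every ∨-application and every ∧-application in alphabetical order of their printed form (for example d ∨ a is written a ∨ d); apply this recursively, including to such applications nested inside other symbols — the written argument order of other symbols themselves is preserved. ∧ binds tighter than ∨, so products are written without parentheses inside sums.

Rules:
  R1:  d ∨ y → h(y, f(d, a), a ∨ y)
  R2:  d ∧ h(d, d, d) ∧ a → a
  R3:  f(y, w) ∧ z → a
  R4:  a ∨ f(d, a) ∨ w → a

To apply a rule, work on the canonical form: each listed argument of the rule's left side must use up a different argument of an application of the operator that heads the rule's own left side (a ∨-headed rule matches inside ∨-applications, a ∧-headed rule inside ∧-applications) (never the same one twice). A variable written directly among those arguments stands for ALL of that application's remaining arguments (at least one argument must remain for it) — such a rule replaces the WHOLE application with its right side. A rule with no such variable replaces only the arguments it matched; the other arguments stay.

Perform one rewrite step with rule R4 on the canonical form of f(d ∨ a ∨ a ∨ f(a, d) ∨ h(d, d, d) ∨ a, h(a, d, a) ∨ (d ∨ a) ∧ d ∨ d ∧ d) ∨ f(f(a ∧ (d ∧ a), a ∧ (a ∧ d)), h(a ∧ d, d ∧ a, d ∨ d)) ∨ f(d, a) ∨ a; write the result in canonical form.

Answer: a

Derivation:
Canonical form:  a ∨ f(a ∨ a ∨ a ∨ d ∨ f(a, d) ∨ h(d, d, d), a ∧ d ∨ d ∧ d ∨ d ∧ d ∨ h(a, d, a)) ∨ f(d, a) ∨ f(f(a ∧ a ∧ d, a ∧ a ∧ d), h(a ∧ d, a ∧ d, d ∨ d))
Apply R4:  consuming a, f(d, a);  w := f(a ∨ a ∨ a ∨ d ∨ f(a, d) ∨ h(d, d, d), a ∧ d ∨ d ∧ d ∨ d ∧ d ∨ h(a, d, a)) ∨ f(f(a ∧ a ∧ d, a ∧ a ∧ d), h(a ∧ d, a ∧ d, d ∨ d))
The extension variable absorbs all remaining arguments, so the whole application is rewritten.
Result:  a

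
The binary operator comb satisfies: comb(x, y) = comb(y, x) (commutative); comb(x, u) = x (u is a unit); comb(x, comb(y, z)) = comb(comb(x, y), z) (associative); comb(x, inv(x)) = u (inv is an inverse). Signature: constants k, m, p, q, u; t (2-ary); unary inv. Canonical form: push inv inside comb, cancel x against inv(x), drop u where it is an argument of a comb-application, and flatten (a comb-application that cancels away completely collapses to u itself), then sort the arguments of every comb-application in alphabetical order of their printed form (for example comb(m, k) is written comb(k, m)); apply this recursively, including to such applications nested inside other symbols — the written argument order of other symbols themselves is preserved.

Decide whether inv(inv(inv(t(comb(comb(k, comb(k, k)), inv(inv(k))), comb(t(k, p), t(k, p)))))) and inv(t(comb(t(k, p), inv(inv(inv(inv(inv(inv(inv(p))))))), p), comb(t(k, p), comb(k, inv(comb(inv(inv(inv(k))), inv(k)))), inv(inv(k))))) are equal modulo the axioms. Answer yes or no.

Answer: no — inv(t(comb(k, k, k, k), comb(t(k, p), t(k, p)))) vs inv(t(t(k, p), comb(k, k, k, k, t(k, p))))

Derivation:
Left:  inv(inv(inv(t(comb(comb(k, comb(k, k)), inv(inv(k))), comb(t(k, p), t(k, p))))))
  Push inv inside:  distribute inv over comb and collapse double inv
  Collect terms:  inv(t(comb(k, k, k, k), comb(t(k, p), t(k, p))))
Right:  inv(t(comb(t(k, p), inv(inv(inv(inv(inv(inv(inv(p))))))), p), comb(t(k, p), comb(k, inv(comb(inv(inv(inv(k))), inv(k)))), inv(inv(k)))))
  Push inv inside:  distribute inv over comb and collapse double inv
  Collect terms:  inv(t(t(k, p), comb(k, k, k, k, t(k, p))))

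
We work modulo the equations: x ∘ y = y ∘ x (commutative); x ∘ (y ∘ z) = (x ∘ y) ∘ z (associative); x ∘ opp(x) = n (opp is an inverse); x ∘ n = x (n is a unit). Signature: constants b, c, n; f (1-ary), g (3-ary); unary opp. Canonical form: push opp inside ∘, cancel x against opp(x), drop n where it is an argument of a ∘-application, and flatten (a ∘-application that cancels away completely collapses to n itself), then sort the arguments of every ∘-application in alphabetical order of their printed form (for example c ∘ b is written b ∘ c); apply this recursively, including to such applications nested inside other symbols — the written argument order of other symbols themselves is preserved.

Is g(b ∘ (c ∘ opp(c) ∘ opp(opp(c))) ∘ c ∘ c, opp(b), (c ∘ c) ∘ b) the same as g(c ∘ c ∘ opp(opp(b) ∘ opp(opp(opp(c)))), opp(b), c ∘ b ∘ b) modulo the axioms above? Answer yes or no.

Left:  g(b ∘ (c ∘ opp(c) ∘ opp(opp(c))) ∘ c ∘ c, opp(b), (c ∘ c) ∘ b)
  Focus inside:  b ∘ (c ∘ opp(c) ∘ opp(opp(c))) ∘ c ∘ c
  Push opp inside:  distribute opp over ∘ and collapse double opp
  Collect terms:  b ∘ c ∘ c ∘ c
  Put back:  g(b ∘ c ∘ c ∘ c, opp(b), b ∘ c ∘ c)
Right:  g(c ∘ c ∘ opp(opp(b) ∘ opp(opp(opp(c)))), opp(b), c ∘ b ∘ b)
  Work inside:  c ∘ c ∘ opp(opp(b) ∘ opp(opp(opp(c))))
  Push opp inside:  distribute opp over ∘ and collapse double opp
  Collect terms:  c ∘ c ∘ c ∘ b
  Sort arguments:  b ∘ c ∘ c ∘ c
  Reassemble:  g(b ∘ c ∘ c ∘ c, opp(b), b ∘ b ∘ c)

Answer: no — g(b ∘ c ∘ c ∘ c, opp(b), b ∘ c ∘ c) vs g(b ∘ c ∘ c ∘ c, opp(b), b ∘ b ∘ c)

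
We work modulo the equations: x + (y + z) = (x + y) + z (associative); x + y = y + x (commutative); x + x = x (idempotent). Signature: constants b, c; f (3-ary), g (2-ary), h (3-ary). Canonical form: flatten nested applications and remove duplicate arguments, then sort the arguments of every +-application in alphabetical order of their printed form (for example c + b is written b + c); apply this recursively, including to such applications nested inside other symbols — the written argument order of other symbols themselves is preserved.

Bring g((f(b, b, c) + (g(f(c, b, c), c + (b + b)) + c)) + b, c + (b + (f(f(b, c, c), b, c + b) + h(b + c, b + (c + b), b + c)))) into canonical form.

Work inside:  c + (b + (f(f(b, c, c), b, c + b) + h(b + c, b + (c + b), b + c)))
Un-nest:  c + b + f(f(b, c, c), b, c + b) + h(b + c, b + (c + b), b + c)
Simplify inside:  f(f(b, c, c), b, c + b)  →  f(f(b, c, c), b, b + c)
Canonicalize subterm:  h(b + c, b + (c + b), b + c)  →  h(b + c, b + c, b + c)
Sort arguments:  b + c + f(f(b, c, c), b, b + c) + h(b + c, b + c, b + c)
Reassemble:  g(b + c + f(b, b, c) + g(f(c, b, c), b + c), b + c + f(f(b, c, c), b, b + c) + h(b + c, b + c, b + c))

Answer: g(b + c + f(b, b, c) + g(f(c, b, c), b + c), b + c + f(f(b, c, c), b, b + c) + h(b + c, b + c, b + c))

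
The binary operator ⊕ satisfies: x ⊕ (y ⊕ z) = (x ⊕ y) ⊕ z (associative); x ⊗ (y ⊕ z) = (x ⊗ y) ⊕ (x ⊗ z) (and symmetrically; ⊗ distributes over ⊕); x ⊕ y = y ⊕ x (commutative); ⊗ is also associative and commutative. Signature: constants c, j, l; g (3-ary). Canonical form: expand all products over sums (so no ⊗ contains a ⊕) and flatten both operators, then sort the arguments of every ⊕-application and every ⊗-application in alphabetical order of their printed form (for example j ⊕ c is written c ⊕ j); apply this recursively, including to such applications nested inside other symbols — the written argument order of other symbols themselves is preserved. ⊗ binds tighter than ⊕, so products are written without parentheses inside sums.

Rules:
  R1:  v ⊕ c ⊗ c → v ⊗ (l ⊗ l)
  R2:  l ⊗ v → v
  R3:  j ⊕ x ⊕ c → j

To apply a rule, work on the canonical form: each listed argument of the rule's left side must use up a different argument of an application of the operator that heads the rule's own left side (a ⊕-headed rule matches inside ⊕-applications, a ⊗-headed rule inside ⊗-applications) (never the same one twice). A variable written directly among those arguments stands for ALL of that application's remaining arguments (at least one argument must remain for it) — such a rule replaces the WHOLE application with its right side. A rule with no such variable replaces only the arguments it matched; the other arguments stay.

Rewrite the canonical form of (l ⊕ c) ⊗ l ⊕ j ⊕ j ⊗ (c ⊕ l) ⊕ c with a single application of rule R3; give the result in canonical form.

Canonical form:  c ⊕ c ⊗ j ⊕ c ⊗ l ⊕ j ⊕ j ⊗ l ⊕ l ⊗ l
R3 matches:  uses c, j;  x := c ⊗ j ⊕ c ⊗ l ⊕ j ⊗ l ⊕ l ⊗ l
The variable takes the whole remainder — replace the entire application.
Result:  j

Answer: j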